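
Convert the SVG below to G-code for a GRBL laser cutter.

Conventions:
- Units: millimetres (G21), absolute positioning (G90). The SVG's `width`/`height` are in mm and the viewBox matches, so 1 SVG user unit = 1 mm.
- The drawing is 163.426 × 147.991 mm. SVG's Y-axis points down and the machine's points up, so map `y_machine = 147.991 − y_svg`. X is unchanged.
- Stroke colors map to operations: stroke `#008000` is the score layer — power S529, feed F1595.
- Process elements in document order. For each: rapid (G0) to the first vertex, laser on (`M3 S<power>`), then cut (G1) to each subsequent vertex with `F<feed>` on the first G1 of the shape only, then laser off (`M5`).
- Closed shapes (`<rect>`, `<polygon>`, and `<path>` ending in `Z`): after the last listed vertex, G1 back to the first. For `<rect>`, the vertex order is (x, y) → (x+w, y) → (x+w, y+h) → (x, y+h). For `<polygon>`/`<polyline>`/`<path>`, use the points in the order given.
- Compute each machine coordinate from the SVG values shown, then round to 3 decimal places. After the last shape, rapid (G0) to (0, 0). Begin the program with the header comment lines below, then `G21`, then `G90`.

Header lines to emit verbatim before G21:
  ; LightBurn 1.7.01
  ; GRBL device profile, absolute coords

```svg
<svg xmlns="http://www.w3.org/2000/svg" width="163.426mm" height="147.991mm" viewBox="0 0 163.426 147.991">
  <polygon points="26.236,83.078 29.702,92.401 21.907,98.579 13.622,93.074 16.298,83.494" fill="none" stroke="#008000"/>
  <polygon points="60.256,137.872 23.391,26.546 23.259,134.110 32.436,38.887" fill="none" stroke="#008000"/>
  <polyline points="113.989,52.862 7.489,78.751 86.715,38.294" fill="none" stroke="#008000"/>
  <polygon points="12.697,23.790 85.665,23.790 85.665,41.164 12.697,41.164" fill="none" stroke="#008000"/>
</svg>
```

1 u = 1 mm; y_m = 147.991 − y.

[1] `<polygon>` regular polygon, #008000→score S529 F1595: (26.236,64.913) → (29.702,55.590) → (21.907,49.412) → (13.622,54.917) → (16.298,64.497) → (26.236,64.913) (closed)

[2] `<polygon>` closed polygon, #008000→score S529 F1595: (60.256,10.119) → (23.391,121.445) → (23.259,13.881) → (32.436,109.104) → (60.256,10.119) (closed)

[3] `<polyline>` open polyline, #008000→score S529 F1595: (113.989,95.129) → (7.489,69.240) → (86.715,109.697)

[4] `<polygon>` rectangle, #008000→score S529 F1595: (12.697,124.201) → (85.665,124.201) → (85.665,106.827) → (12.697,106.827) → (12.697,124.201) (closed)

; LightBurn 1.7.01
; GRBL device profile, absolute coords
G21
G90
G0 X26.236 Y64.913
M3 S529
G1 X29.702 Y55.590 F1595
G1 X21.907 Y49.412
G1 X13.622 Y54.917
G1 X16.298 Y64.497
G1 X26.236 Y64.913
M5
G0 X60.256 Y10.119
M3 S529
G1 X23.391 Y121.445 F1595
G1 X23.259 Y13.881
G1 X32.436 Y109.104
G1 X60.256 Y10.119
M5
G0 X113.989 Y95.129
M3 S529
G1 X7.489 Y69.240 F1595
G1 X86.715 Y109.697
M5
G0 X12.697 Y124.201
M3 S529
G1 X85.665 Y124.201 F1595
G1 X85.665 Y106.827
G1 X12.697 Y106.827
G1 X12.697 Y124.201
M5
G0 X0.000 Y0.000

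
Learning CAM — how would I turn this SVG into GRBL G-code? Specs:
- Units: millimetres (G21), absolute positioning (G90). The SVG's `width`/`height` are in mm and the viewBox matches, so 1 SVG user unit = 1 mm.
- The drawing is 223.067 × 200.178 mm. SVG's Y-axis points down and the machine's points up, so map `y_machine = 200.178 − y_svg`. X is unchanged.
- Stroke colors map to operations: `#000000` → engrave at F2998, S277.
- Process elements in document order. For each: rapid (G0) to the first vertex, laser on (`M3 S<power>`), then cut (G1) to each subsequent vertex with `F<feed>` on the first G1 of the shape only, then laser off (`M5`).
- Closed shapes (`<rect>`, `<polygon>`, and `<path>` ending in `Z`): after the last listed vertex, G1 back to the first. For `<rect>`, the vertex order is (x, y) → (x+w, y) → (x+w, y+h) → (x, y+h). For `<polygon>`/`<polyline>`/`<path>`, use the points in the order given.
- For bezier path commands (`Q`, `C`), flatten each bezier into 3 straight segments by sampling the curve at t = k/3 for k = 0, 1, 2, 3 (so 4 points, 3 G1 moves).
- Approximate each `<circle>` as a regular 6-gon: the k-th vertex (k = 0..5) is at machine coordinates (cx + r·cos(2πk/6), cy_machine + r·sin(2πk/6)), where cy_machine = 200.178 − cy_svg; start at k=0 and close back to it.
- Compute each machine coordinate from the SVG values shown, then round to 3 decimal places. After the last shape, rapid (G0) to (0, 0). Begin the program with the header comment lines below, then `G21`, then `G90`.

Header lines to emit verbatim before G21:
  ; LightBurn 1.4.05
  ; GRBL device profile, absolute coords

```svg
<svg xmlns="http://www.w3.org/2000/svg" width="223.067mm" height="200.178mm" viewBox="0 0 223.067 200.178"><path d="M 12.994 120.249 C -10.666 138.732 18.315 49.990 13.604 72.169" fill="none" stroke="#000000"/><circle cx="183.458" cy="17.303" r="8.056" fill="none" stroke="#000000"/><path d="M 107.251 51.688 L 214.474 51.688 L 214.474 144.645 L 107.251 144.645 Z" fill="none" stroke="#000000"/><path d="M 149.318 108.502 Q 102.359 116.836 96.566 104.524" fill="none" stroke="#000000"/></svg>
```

viewBox `0 0 223.067 200.178` with mm width/height → 1 unit = 1 mm. Flip: y_m = 200.178 − y_svg.

**Shape 1** — `<path>` cubic bezier, stroke `#000000` → engrave (S277, F2998). Control points (SVG): P0=(12.994,120.249), P1=(-10.666,138.732), P2=(18.315,49.990), P3=(13.604,72.169); sampled at t=k/3. Machine vertices: (12.994,79.929) → (3.683,89.108) → (10.282,121.294) → (13.604,128.009). Open path.

**Shape 2** — `<circle>` circle, stroke `#000000` → engrave (S277, F2998). Machine vertices: (191.514,182.875) → (187.486,189.852) → (179.430,189.852) → (175.402,182.875) → (179.430,175.898) → (187.486,175.898) → (191.514,182.875). Closed: final G1 returns to the first vertex.

**Shape 3** — `<path>` rectangle, stroke `#000000` → engrave (S277, F2998). Machine vertices: (107.251,148.490) → (214.474,148.490) → (214.474,55.533) → (107.251,55.533) → (107.251,148.490). Closed: final G1 returns to the first vertex.

**Shape 4** — `<path>` quadratic bezier, stroke `#000000` → engrave (S277, F2998). Control points (SVG): P0=(149.318,108.502), P1=(102.359,116.836), P2=(96.566,104.524); sampled at t=k/3. Machine vertices: (149.318,91.676) → (122.586,88.414) → (105.002,89.740) → (96.566,95.654). Open path.

; LightBurn 1.4.05
; GRBL device profile, absolute coords
G21
G90
G0 X12.994 Y79.929
M3 S277
G1 X3.683 Y89.108 F2998
G1 X10.282 Y121.294
G1 X13.604 Y128.009
M5
G0 X191.514 Y182.875
M3 S277
G1 X187.486 Y189.852 F2998
G1 X179.430 Y189.852
G1 X175.402 Y182.875
G1 X179.430 Y175.898
G1 X187.486 Y175.898
G1 X191.514 Y182.875
M5
G0 X107.251 Y148.490
M3 S277
G1 X214.474 Y148.490 F2998
G1 X214.474 Y55.533
G1 X107.251 Y55.533
G1 X107.251 Y148.490
M5
G0 X149.318 Y91.676
M3 S277
G1 X122.586 Y88.414 F2998
G1 X105.002 Y89.740
G1 X96.566 Y95.654
M5
G0 X0.000 Y0.000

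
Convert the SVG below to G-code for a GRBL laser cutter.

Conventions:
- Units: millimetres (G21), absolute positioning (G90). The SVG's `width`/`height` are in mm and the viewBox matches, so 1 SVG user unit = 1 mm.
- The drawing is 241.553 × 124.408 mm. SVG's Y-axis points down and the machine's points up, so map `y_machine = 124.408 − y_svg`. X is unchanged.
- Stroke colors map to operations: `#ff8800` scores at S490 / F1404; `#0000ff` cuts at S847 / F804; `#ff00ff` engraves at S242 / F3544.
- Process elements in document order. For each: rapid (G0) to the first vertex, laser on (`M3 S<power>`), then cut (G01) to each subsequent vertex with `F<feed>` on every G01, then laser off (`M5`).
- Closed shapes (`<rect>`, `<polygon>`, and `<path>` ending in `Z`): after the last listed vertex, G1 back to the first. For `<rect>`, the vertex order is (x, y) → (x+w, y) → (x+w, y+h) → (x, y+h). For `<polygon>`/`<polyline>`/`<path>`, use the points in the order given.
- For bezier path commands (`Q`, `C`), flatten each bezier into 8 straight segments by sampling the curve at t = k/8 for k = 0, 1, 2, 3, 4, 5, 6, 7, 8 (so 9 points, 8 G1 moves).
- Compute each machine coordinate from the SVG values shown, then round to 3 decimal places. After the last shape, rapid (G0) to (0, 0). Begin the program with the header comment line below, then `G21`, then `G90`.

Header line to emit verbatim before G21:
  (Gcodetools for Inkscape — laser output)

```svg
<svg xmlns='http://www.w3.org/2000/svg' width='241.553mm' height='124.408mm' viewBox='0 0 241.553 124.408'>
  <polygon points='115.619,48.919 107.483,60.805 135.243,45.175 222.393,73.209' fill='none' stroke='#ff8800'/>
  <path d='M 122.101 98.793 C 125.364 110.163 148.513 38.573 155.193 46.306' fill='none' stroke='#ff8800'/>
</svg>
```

(Gcodetools for Inkscape — laser output)
G21
G90
G0 X115.619 Y75.489
M3 S490
G01 X107.483 Y63.603 F1404
G01 X135.243 Y79.233 F1404
G01 X222.393 Y51.199 F1404
G01 X115.619 Y75.489 F1404
M5
G0 X122.101 Y25.615
M3 S490
G01 X124.186 Y24.923 F1404
G01 X127.709 Y30.107 F1404
G01 X132.244 Y39.265 F1404
G01 X137.366 Y50.495 F1404
G01 X142.647 Y61.895 F1404
G01 X147.663 Y71.564 F1404
G01 X151.987 Y77.601 F1404
G01 X155.193 Y78.102 F1404
M5
G0 X0.000 Y0.000

Since the viewBox matches the mm dimensions, user units are millimetres directly. The only transform is the Y-flip y_m = 124.408 − y_svg.

Shape 1 is a closed polygon drawn with `<polygon>`. Its stroke #ff8800 means score at S490, F1404. After flipping Y the toolpath is (115.619,75.489) → (107.483,63.603) → (135.243,79.233) → (222.393,51.199) → (115.619,75.489), returning to the start.

Shape 2 is a cubic bezier drawn with `<path>`. Its stroke #ff8800 means score at S490, F1404. After flipping Y the toolpath is (122.101,25.615) → (124.186,24.923) → (127.709,30.107) → (132.244,39.265) → (137.366,50.495) → (142.647,61.895) → (147.663,71.564) → (151.987,77.601) → (155.193,78.102).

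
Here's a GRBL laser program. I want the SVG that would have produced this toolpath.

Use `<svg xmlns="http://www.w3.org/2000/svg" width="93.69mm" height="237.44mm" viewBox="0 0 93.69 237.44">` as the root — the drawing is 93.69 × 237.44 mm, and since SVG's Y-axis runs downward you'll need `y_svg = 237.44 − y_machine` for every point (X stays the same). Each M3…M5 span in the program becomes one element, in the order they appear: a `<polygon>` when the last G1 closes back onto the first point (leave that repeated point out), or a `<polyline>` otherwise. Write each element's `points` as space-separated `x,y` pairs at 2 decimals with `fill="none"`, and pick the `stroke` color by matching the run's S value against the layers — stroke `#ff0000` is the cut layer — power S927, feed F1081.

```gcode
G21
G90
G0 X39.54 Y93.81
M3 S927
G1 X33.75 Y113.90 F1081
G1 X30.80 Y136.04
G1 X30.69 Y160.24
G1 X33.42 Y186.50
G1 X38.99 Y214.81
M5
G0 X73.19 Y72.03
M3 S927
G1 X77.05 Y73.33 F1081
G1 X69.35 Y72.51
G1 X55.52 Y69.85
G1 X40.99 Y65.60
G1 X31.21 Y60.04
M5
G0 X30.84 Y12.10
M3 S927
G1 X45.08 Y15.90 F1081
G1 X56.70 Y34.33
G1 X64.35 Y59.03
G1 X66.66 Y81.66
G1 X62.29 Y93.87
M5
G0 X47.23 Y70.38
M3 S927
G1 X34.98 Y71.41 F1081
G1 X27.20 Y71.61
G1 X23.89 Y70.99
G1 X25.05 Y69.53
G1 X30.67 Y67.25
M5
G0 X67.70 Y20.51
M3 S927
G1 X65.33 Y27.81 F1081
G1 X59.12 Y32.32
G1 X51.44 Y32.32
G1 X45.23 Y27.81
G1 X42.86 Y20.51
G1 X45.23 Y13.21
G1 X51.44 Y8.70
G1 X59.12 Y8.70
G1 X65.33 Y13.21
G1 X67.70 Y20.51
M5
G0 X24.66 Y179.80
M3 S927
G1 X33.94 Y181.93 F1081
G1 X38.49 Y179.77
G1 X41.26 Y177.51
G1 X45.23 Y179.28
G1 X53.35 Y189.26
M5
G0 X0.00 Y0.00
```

<svg xmlns="http://www.w3.org/2000/svg" width="93.69mm" height="237.44mm" viewBox="0 0 93.69 237.44">
  <polyline points="39.54,143.63 33.75,123.54 30.80,101.40 30.69,77.20 33.42,50.94 38.99,22.63" fill="none" stroke="#ff0000"/>
  <polyline points="73.19,165.41 77.05,164.11 69.35,164.93 55.52,167.59 40.99,171.84 31.21,177.40" fill="none" stroke="#ff0000"/>
  <polyline points="30.84,225.34 45.08,221.54 56.70,203.11 64.35,178.41 66.66,155.78 62.29,143.57" fill="none" stroke="#ff0000"/>
  <polyline points="47.23,167.06 34.98,166.03 27.20,165.83 23.89,166.45 25.05,167.91 30.67,170.19" fill="none" stroke="#ff0000"/>
  <polygon points="67.70,216.93 65.33,209.63 59.12,205.12 51.44,205.12 45.23,209.63 42.86,216.93 45.23,224.23 51.44,228.74 59.12,228.74 65.33,224.23" fill="none" stroke="#ff0000"/>
  <polyline points="24.66,57.64 33.94,55.51 38.49,57.67 41.26,59.93 45.23,58.16 53.35,48.18" fill="none" stroke="#ff0000"/>
</svg>

Machine Y-up, SVG Y-down with viewBox height 237.44, so y_svg = 237.44 − y_machine; X carries over. Every run uses S927, so all elements get stroke `#ff0000` (cut).

Run 1: The run is open, so emit a `<polyline>` with points (Y-flipped): 39.54,143.63 33.75,123.54 30.80,101.40 30.69,77.20 33.42,50.94 38.99,22.63.

Run 2: The run is open, so emit a `<polyline>` with points (Y-flipped): 73.19,165.41 77.05,164.11 69.35,164.93 55.52,167.59 40.99,171.84 31.21,177.40.

Run 3: The run is open, so emit a `<polyline>` with points (Y-flipped): 30.84,225.34 45.08,221.54 56.70,203.11 64.35,178.41 66.66,155.78 62.29,143.57.

Run 4: The run is open, so emit a `<polyline>` with points (Y-flipped): 47.23,167.06 34.98,166.03 27.20,165.83 23.89,166.45 25.05,167.91 30.67,170.19.

Run 5: The run returns to its start, so emit a `<polygon>` with points (Y-flipped): 67.70,216.93 65.33,209.63 59.12,205.12 51.44,205.12 45.23,209.63 42.86,216.93 45.23,224.23 51.44,228.74 59.12,228.74 65.33,224.23.

Run 6: The run is open, so emit a `<polyline>` with points (Y-flipped): 24.66,57.64 33.94,55.51 38.49,57.67 41.26,59.93 45.23,58.16 53.35,48.18.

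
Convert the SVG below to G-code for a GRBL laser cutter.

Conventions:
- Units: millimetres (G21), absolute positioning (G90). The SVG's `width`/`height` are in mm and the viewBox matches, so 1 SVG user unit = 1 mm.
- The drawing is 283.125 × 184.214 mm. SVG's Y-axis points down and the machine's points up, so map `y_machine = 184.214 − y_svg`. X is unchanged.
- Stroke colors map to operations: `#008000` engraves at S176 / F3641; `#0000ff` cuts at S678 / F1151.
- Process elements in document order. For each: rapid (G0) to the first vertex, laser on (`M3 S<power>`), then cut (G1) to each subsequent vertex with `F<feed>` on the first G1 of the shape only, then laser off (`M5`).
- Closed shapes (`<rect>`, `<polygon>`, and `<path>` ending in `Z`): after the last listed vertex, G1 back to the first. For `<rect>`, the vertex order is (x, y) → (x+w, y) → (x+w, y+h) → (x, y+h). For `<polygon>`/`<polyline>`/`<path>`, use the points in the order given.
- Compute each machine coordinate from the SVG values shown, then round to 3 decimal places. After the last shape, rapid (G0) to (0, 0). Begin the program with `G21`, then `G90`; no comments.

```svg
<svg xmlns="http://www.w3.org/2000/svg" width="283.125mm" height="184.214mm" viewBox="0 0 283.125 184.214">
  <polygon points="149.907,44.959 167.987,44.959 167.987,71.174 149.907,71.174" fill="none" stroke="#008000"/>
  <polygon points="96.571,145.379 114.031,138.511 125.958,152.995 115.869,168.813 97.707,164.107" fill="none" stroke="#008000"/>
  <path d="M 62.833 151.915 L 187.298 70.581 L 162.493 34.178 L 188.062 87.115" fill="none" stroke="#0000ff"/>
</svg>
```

G21
G90
G0 X149.907 Y139.255
M3 S176
G1 X167.987 Y139.255 F3641
G1 X167.987 Y113.040
G1 X149.907 Y113.040
G1 X149.907 Y139.255
M5
G0 X96.571 Y38.835
M3 S176
G1 X114.031 Y45.703 F3641
G1 X125.958 Y31.219
G1 X115.869 Y15.401
G1 X97.707 Y20.107
G1 X96.571 Y38.835
M5
G0 X62.833 Y32.299
M3 S678
G1 X187.298 Y113.633 F1151
G1 X162.493 Y150.036
G1 X188.062 Y97.099
M5
G0 X0.000 Y0.000

1 u = 1 mm; y_m = 184.214 − y.

[1] `<polygon>` rectangle, #008000→engrave S176 F3641: (149.907,139.255) → (167.987,139.255) → (167.987,113.040) → (149.907,113.040) → (149.907,139.255) (closed)

[2] `<polygon>` regular polygon, #008000→engrave S176 F3641: (96.571,38.835) → (114.031,45.703) → (125.958,31.219) → (115.869,15.401) → (97.707,20.107) → (96.571,38.835) (closed)

[3] `<path>` open polyline, #0000ff→cut S678 F1151: (62.833,32.299) → (187.298,113.633) → (162.493,150.036) → (188.062,97.099)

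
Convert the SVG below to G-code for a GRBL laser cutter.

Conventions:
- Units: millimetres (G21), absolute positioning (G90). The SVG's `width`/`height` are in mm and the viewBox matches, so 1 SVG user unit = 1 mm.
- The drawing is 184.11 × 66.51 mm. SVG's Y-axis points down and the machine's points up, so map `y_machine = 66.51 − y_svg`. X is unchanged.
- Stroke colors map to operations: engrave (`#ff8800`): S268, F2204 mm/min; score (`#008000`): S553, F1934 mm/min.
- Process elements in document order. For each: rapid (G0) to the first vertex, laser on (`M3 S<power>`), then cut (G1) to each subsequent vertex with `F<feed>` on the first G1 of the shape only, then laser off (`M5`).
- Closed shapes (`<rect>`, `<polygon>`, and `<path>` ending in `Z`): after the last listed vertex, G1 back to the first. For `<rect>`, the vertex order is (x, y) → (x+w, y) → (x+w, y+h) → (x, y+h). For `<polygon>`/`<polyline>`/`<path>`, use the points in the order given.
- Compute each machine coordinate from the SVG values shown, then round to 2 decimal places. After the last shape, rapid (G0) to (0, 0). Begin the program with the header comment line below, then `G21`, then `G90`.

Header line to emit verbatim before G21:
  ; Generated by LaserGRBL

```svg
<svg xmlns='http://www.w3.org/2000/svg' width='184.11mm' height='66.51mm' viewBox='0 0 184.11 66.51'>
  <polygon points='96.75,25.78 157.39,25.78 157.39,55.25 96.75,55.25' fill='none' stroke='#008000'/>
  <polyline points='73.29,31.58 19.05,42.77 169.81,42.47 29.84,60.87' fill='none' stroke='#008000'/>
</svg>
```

; Generated by LaserGRBL
G21
G90
G0 X96.75 Y40.73
M3 S553
G1 X157.39 Y40.73 F1934
G1 X157.39 Y11.26
G1 X96.75 Y11.26
G1 X96.75 Y40.73
M5
G0 X73.29 Y34.93
M3 S553
G1 X19.05 Y23.74 F1934
G1 X169.81 Y24.04
G1 X29.84 Y5.64
M5
G0 X0.00 Y0.00

1 u = 1 mm; y_m = 66.51 − y.

[1] `<polygon>` rectangle, #008000→score S553 F1934: (96.75,40.73) → (157.39,40.73) → (157.39,11.26) → (96.75,11.26) → (96.75,40.73) (closed)

[2] `<polyline>` open polyline, #008000→score S553 F1934: (73.29,34.93) → (19.05,23.74) → (169.81,24.04) → (29.84,5.64)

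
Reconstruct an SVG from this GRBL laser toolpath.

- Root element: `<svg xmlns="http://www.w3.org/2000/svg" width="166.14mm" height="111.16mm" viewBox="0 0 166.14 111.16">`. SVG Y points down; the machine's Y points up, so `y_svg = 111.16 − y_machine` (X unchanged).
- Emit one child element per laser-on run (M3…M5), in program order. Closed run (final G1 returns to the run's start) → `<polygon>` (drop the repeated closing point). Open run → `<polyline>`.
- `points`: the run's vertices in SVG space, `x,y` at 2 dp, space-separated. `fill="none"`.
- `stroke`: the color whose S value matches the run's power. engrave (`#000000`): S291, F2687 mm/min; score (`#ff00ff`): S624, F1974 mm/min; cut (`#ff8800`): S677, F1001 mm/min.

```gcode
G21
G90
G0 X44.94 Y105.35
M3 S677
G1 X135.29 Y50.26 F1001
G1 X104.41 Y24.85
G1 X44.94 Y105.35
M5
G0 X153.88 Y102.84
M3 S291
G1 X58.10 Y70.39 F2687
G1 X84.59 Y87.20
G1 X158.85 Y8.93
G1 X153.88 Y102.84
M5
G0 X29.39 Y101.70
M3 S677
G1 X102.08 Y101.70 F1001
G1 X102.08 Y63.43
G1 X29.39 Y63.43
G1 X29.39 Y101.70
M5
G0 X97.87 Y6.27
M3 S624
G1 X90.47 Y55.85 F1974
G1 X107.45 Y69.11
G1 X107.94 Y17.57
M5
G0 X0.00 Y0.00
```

<svg xmlns="http://www.w3.org/2000/svg" width="166.14mm" height="111.16mm" viewBox="0 0 166.14 111.16">
  <polygon points="44.94,5.81 135.29,60.90 104.41,86.31" fill="none" stroke="#ff8800"/>
  <polygon points="153.88,8.32 58.10,40.77 84.59,23.96 158.85,102.23" fill="none" stroke="#000000"/>
  <polygon points="29.39,9.46 102.08,9.46 102.08,47.73 29.39,47.73" fill="none" stroke="#ff8800"/>
  <polyline points="97.87,104.89 90.47,55.31 107.45,42.05 107.94,93.59" fill="none" stroke="#ff00ff"/>
</svg>

Machine Y-up, SVG Y-down with viewBox height 111.16, so y_svg = 111.16 − y_machine; X carries over.

Run 1: power S677 maps to stroke `#ff8800` (cut). The run returns to its start, so emit a `<polygon>` with points (Y-flipped): 44.94,5.81 135.29,60.90 104.41,86.31.

Run 2: the run's S291 means `#000000` (engrave). The run returns to its start, so emit a `<polygon>` with points (Y-flipped): 153.88,8.32 58.10,40.77 84.59,23.96 158.85,102.23.

Run 3: the run's S677 means `#ff8800` (cut). The run returns to its start, so emit a `<polygon>` with points (Y-flipped): 29.39,9.46 102.08,9.46 102.08,47.73 29.39,47.73.

Run 4: the run's S624 means `#ff00ff` (score). The run is open, so emit a `<polyline>` with points (Y-flipped): 97.87,104.89 90.47,55.31 107.45,42.05 107.94,93.59.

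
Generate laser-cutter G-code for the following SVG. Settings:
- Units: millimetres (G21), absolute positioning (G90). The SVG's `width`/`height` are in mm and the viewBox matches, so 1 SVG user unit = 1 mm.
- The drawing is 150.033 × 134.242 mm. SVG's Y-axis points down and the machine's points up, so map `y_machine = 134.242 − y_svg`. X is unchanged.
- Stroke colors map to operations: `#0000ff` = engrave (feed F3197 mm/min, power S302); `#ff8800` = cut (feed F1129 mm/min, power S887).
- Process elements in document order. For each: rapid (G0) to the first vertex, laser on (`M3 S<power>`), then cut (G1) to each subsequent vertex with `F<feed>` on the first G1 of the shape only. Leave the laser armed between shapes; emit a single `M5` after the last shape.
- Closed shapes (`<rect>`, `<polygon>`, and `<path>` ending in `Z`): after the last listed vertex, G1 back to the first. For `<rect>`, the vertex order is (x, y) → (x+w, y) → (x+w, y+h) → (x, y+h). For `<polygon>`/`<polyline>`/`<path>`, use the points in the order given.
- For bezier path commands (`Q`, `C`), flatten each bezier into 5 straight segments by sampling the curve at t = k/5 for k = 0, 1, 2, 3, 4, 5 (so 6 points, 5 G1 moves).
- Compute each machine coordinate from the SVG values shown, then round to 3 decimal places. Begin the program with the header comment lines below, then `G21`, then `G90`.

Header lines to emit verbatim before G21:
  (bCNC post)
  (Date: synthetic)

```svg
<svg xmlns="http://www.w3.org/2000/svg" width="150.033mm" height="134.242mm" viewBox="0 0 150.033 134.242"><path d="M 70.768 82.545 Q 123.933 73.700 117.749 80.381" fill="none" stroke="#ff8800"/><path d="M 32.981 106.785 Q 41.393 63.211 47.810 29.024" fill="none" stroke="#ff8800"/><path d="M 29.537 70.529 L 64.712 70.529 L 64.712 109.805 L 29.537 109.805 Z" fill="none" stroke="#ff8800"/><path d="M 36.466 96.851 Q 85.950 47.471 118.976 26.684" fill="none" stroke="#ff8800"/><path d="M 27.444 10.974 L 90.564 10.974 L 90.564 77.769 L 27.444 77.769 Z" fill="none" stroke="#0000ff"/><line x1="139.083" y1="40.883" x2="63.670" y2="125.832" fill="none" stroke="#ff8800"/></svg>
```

(bCNC post)
(Date: synthetic)
G21
G90
G0 X70.768 Y51.697
M3 S887
G1 X89.660 Y54.614 F1129
G1 X103.804 Y56.289
G1 X113.200 Y56.722
G1 X117.849 Y55.912
G1 X117.749 Y53.861
G0 X32.981 Y27.457
M3 S887
G1 X36.266 Y44.511 F1129
G1 X39.391 Y60.814
G1 X42.357 Y76.366
G1 X45.163 Y91.168
G1 X47.810 Y105.218
G0 X29.537 Y63.713
M3 S887
G1 X64.712 Y63.713 F1129
G1 X64.712 Y24.437
G1 X29.537 Y24.437
G1 X29.537 Y63.713
G0 X36.466 Y37.391
M3 S887
G1 X55.601 Y55.999 F1129
G1 X73.420 Y72.320
G1 X89.922 Y86.354
G1 X105.107 Y98.099
G1 X118.976 Y107.558
G0 X27.444 Y123.268
M3 S302
G1 X90.564 Y123.268 F3197
G1 X90.564 Y56.473
G1 X27.444 Y56.473
G1 X27.444 Y123.268
G0 X139.083 Y93.359
M3 S887
G1 X63.670 Y8.410 F1129
M5

1 u = 1 mm; y_m = 134.242 − y.

[1] `<path>` quadratic bezier, #ff8800→cut S887 F1129: (70.768,51.697) → (89.660,54.614) → (103.804,56.289) → (113.200,56.722) → (117.849,55.912) → (117.749,53.861)

[2] `<path>` quadratic bezier, #ff8800→cut S887 F1129: (32.981,27.457) → (36.266,44.511) → (39.391,60.814) → (42.357,76.366) → (45.163,91.168) → (47.810,105.218)

[3] `<path>` rectangle, #ff8800→cut S887 F1129: (29.537,63.713) → (64.712,63.713) → (64.712,24.437) → (29.537,24.437) → (29.537,63.713) (closed)

[4] `<path>` quadratic bezier, #ff8800→cut S887 F1129: (36.466,37.391) → (55.601,55.999) → (73.420,72.320) → (89.922,86.354) → (105.107,98.099) → (118.976,107.558)

[5] `<path>` rectangle, #0000ff→engrave S302 F3197: (27.444,123.268) → (90.564,123.268) → (90.564,56.473) → (27.444,56.473) → (27.444,123.268) (closed)

[6] `<line>` line segment, #ff8800→cut S887 F1129: (139.083,93.359) → (63.670,8.410)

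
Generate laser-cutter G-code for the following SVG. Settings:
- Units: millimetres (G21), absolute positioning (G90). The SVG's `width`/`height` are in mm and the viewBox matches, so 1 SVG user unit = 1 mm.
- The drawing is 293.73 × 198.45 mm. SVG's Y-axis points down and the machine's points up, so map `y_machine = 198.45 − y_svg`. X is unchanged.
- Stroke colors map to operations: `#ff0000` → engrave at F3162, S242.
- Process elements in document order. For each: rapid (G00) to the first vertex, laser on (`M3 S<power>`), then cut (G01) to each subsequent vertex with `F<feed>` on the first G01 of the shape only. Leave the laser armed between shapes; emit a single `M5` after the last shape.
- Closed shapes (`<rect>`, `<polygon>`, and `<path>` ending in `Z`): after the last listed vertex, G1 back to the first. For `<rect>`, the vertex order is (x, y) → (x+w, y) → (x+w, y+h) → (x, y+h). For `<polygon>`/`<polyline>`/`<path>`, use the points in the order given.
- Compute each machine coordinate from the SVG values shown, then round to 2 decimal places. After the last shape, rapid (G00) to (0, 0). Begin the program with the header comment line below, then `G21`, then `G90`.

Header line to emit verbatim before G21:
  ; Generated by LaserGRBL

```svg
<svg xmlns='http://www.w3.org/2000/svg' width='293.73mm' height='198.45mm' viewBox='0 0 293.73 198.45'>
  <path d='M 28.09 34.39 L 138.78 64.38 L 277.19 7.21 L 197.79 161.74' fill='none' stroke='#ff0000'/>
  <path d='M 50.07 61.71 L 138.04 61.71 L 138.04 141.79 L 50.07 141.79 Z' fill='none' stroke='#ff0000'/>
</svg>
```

; Generated by LaserGRBL
G21
G90
G00 X28.09 Y164.06
M3 S242
G01 X138.78 Y134.07 F3162
G01 X277.19 Y191.24
G01 X197.79 Y36.71
G00 X50.07 Y136.74
M3 S242
G01 X138.04 Y136.74 F3162
G01 X138.04 Y56.66
G01 X50.07 Y56.66
G01 X50.07 Y136.74
M5
G00 X0.00 Y0.00

Since the viewBox matches the mm dimensions, user units are millimetres directly. The only transform is the Y-flip y_m = 198.45 − y_svg.

Shape 1 is a open polyline drawn with `<path>`. Its stroke #ff0000 means engrave at S242, F3162. After flipping Y the toolpath is (28.09,164.06) → (138.78,134.07) → (277.19,191.24) → (197.79,36.71).

Shape 2 is a rectangle drawn with `<path>`. Its stroke #ff0000 means engrave at S242, F3162. After flipping Y the toolpath is (50.07,136.74) → (138.04,136.74) → (138.04,56.66) → (50.07,56.66) → (50.07,136.74), returning to the start.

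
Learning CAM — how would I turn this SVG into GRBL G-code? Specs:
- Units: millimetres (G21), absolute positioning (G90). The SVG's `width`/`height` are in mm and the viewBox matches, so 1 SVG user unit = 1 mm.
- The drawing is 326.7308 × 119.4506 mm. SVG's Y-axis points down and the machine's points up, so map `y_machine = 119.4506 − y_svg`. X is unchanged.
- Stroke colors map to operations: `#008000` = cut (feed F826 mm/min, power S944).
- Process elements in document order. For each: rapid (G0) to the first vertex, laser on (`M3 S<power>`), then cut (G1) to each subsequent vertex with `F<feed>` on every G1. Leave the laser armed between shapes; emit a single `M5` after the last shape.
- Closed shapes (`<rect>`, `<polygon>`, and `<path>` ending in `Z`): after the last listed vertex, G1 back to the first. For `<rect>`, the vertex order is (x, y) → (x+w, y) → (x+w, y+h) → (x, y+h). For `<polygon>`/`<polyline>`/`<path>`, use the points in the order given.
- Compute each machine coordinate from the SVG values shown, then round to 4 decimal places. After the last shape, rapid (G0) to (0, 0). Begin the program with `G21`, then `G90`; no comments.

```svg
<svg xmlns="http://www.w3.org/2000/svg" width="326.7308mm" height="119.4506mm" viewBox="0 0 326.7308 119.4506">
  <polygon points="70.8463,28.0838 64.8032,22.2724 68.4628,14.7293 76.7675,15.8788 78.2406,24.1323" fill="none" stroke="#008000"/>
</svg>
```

G21
G90
G0 X70.8463 Y91.3668
M3 S944
G1 X64.8032 Y97.1782 F826
G1 X68.4628 Y104.7213 F826
G1 X76.7675 Y103.5718 F826
G1 X78.2406 Y95.3183 F826
G1 X70.8463 Y91.3668 F826
M5
G0 X0.0000 Y0.0000

1 u = 1 mm; y_m = 119.4506 − y.

[1] `<polygon>` regular polygon, #008000→cut S944 F826: (70.8463,91.3668) → (64.8032,97.1782) → (68.4628,104.7213) → (76.7675,103.5718) → (78.2406,95.3183) → (70.8463,91.3668) (closed)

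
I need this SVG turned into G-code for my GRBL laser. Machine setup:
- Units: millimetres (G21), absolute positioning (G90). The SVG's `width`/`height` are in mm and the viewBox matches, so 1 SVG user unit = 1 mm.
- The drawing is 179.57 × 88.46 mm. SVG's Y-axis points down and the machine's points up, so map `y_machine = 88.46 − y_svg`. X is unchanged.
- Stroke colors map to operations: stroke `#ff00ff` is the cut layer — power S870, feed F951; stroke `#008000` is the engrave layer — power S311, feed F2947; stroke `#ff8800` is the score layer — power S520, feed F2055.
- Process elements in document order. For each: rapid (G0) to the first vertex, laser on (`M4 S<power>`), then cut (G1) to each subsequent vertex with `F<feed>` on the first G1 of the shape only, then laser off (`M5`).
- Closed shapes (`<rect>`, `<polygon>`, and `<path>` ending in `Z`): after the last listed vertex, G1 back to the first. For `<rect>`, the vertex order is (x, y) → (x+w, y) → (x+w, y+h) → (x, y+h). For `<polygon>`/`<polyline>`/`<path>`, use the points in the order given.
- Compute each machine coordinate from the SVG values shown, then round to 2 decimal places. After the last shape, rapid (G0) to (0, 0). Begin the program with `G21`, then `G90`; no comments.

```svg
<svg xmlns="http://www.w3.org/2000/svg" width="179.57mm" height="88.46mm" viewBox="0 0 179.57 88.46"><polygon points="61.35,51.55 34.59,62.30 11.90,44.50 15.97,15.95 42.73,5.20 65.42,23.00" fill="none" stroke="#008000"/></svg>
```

1 u = 1 mm; y_m = 88.46 − y.

[1] `<polygon>` regular polygon, #008000→engrave S311 F2947: (61.35,36.91) → (34.59,26.16) → (11.90,43.96) → (15.97,72.51) → (42.73,83.26) → (65.42,65.46) → (61.35,36.91) (closed)

G21
G90
G0 X61.35 Y36.91
M4 S311
G1 X34.59 Y26.16 F2947
G1 X11.90 Y43.96
G1 X15.97 Y72.51
G1 X42.73 Y83.26
G1 X65.42 Y65.46
G1 X61.35 Y36.91
M5
G0 X0.00 Y0.00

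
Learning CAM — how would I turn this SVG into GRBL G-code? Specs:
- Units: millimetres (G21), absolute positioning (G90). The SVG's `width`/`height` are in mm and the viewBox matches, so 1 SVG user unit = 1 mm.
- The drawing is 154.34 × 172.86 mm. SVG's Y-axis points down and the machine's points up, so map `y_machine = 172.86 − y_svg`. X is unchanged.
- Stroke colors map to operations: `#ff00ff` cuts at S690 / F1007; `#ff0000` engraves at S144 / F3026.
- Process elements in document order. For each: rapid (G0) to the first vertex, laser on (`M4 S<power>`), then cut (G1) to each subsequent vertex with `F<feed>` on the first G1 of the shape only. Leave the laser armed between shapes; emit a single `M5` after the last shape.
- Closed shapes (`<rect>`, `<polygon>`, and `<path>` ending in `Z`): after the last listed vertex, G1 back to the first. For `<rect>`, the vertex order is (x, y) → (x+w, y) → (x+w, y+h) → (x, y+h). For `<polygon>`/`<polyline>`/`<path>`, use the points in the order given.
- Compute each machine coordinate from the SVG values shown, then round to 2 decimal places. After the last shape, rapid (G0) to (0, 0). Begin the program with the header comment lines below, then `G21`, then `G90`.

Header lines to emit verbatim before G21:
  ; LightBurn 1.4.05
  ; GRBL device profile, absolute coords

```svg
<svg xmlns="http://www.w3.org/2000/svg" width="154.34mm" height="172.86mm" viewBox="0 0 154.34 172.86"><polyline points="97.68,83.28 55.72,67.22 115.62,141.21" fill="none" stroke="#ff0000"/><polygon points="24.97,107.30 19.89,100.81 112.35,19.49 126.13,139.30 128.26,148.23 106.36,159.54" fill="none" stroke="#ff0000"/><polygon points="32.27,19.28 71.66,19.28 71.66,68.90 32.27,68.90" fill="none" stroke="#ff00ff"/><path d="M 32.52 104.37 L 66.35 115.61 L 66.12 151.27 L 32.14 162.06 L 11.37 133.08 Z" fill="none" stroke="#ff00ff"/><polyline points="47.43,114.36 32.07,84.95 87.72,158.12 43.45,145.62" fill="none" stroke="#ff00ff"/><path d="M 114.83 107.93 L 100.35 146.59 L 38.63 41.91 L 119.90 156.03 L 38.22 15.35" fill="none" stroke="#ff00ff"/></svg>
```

Since the viewBox matches the mm dimensions, user units are millimetres directly. The only transform is the Y-flip y_m = 172.86 − y_svg.

Shape 1 is a open polyline drawn with `<polyline>`. Its stroke #ff0000 means engrave at S144, F3026. After flipping Y the toolpath is (97.68,89.58) → (55.72,105.64) → (115.62,31.65).

Shape 2 is a closed polygon drawn with `<polygon>`. Its stroke #ff0000 means engrave at S144, F3026. After flipping Y the toolpath is (24.97,65.56) → (19.89,72.05) → (112.35,153.37) → (126.13,33.56) → (128.26,24.63) → (106.36,13.32) → (24.97,65.56), returning to the start.

Shape 3 is a rectangle drawn with `<polygon>`. Its stroke #ff00ff means cut at S690, F1007. After flipping Y the toolpath is (32.27,153.58) → (71.66,153.58) → (71.66,103.96) → (32.27,103.96) → (32.27,153.58), returning to the start.

Shape 4 is a regular polygon drawn with `<path>`. Its stroke #ff00ff means cut at S690, F1007. After flipping Y the toolpath is (32.52,68.49) → (66.35,57.25) → (66.12,21.59) → (32.14,10.80) → (11.37,39.78) → (32.52,68.49), returning to the start.

Shape 5 is a open polyline drawn with `<polyline>`. Its stroke #ff00ff means cut at S690, F1007. After flipping Y the toolpath is (47.43,58.50) → (32.07,87.91) → (87.72,14.74) → (43.45,27.24).

Shape 6 is a open polyline drawn with `<path>`. Its stroke #ff00ff means cut at S690, F1007. After flipping Y the toolpath is (114.83,64.93) → (100.35,26.27) → (38.63,130.95) → (119.90,16.83) → (38.22,157.51).

; LightBurn 1.4.05
; GRBL device profile, absolute coords
G21
G90
G0 X97.68 Y89.58
M4 S144
G1 X55.72 Y105.64 F3026
G1 X115.62 Y31.65
G0 X24.97 Y65.56
M4 S144
G1 X19.89 Y72.05 F3026
G1 X112.35 Y153.37
G1 X126.13 Y33.56
G1 X128.26 Y24.63
G1 X106.36 Y13.32
G1 X24.97 Y65.56
G0 X32.27 Y153.58
M4 S690
G1 X71.66 Y153.58 F1007
G1 X71.66 Y103.96
G1 X32.27 Y103.96
G1 X32.27 Y153.58
G0 X32.52 Y68.49
M4 S690
G1 X66.35 Y57.25 F1007
G1 X66.12 Y21.59
G1 X32.14 Y10.80
G1 X11.37 Y39.78
G1 X32.52 Y68.49
G0 X47.43 Y58.50
M4 S690
G1 X32.07 Y87.91 F1007
G1 X87.72 Y14.74
G1 X43.45 Y27.24
G0 X114.83 Y64.93
M4 S690
G1 X100.35 Y26.27 F1007
G1 X38.63 Y130.95
G1 X119.90 Y16.83
G1 X38.22 Y157.51
M5
G0 X0.00 Y0.00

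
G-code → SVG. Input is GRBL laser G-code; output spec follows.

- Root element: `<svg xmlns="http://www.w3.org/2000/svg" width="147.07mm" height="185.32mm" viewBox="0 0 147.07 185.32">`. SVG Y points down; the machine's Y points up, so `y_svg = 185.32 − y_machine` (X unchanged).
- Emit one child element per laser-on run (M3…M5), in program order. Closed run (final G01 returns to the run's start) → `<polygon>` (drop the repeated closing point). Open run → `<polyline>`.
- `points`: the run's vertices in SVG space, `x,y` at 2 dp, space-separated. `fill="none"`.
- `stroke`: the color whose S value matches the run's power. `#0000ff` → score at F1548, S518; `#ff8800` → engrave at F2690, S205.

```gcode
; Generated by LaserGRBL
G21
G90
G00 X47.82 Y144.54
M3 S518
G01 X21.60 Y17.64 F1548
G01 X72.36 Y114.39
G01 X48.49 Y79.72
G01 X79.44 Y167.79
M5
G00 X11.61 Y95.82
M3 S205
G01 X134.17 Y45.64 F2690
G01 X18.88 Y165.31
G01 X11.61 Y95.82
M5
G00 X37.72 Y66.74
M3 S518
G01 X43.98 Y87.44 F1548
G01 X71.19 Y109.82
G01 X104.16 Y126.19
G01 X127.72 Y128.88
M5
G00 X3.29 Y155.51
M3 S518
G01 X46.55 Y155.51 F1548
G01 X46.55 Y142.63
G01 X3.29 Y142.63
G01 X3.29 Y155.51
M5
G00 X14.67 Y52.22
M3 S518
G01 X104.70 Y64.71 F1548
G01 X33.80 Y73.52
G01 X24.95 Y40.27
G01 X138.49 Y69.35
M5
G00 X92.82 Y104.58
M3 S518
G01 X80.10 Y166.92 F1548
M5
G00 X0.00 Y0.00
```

y_svg = 185.32 − y_m.

[1] S518→`#0000ff` (score); open run; points: 47.82,40.78 21.60,167.68 72.36,70.93 48.49,105.60 79.44,17.53

[2] S205→`#ff8800` (engrave); closed run; points: 11.61,89.50 134.17,139.68 18.88,20.01

[3] S518→`#0000ff` (score); open run; points: 37.72,118.58 43.98,97.88 71.19,75.50 104.16,59.13 127.72,56.44

[4] S518→`#0000ff` (score); closed run; points: 3.29,29.81 46.55,29.81 46.55,42.69 3.29,42.69

[5] S518→`#0000ff` (score); open run; points: 14.67,133.10 104.70,120.61 33.80,111.80 24.95,145.05 138.49,115.97

[6] S518→`#0000ff` (score); open run; points: 92.82,80.74 80.10,18.40

<svg xmlns="http://www.w3.org/2000/svg" width="147.07mm" height="185.32mm" viewBox="0 0 147.07 185.32">
  <polyline points="47.82,40.78 21.60,167.68 72.36,70.93 48.49,105.60 79.44,17.53" fill="none" stroke="#0000ff"/>
  <polygon points="11.61,89.50 134.17,139.68 18.88,20.01" fill="none" stroke="#ff8800"/>
  <polyline points="37.72,118.58 43.98,97.88 71.19,75.50 104.16,59.13 127.72,56.44" fill="none" stroke="#0000ff"/>
  <polygon points="3.29,29.81 46.55,29.81 46.55,42.69 3.29,42.69" fill="none" stroke="#0000ff"/>
  <polyline points="14.67,133.10 104.70,120.61 33.80,111.80 24.95,145.05 138.49,115.97" fill="none" stroke="#0000ff"/>
  <polyline points="92.82,80.74 80.10,18.40" fill="none" stroke="#0000ff"/>
</svg>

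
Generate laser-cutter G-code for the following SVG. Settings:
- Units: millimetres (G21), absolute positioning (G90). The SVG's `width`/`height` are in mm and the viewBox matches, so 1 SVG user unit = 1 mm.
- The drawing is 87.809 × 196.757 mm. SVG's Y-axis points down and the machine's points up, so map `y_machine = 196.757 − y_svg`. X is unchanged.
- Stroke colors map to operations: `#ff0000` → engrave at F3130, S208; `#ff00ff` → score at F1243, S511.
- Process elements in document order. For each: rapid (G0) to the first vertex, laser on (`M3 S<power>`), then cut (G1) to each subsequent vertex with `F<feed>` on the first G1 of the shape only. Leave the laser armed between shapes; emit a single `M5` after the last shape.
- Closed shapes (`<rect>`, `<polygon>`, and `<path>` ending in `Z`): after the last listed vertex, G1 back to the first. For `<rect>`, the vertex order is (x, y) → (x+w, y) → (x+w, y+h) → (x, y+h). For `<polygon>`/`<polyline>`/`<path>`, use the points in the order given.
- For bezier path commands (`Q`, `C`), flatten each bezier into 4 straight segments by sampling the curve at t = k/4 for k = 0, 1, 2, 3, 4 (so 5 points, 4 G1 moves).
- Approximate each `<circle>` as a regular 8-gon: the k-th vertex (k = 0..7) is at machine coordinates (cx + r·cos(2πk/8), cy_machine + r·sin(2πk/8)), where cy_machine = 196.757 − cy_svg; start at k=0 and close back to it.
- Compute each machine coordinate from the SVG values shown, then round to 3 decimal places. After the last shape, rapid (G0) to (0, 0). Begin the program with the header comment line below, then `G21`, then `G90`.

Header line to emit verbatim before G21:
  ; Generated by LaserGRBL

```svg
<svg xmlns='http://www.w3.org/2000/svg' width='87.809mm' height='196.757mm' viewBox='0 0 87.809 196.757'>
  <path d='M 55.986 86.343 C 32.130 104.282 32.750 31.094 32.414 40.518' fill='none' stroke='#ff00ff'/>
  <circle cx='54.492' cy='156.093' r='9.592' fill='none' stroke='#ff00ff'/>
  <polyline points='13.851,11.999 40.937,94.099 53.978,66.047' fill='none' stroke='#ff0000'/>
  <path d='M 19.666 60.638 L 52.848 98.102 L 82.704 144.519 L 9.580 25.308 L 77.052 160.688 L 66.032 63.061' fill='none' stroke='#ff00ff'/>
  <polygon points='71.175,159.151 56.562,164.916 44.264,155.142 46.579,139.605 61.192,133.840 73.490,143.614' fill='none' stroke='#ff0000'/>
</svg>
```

Since the viewBox matches the mm dimensions, user units are millimetres directly. The only transform is the Y-flip y_m = 196.757 − y_svg.

Shape 1 is a cubic bezier drawn with `<path>`. Its stroke #ff00ff means score at S511, F1243. After flipping Y the toolpath is (55.986,110.414) → (42.286,111.331) → (35.380,130.133) → (32.884,150.532) → (32.414,156.239).

Shape 2 is a circle drawn with `<circle>`. Its stroke #ff00ff means score at S511, F1243. After flipping Y the toolpath is (64.084,40.664) → (61.275,47.447) → (54.492,50.256) → (47.709,47.447) → (44.900,40.664) → (47.709,33.881) → (54.492,31.072) → (61.275,33.881) → (64.084,40.664), returning to the start.

Shape 3 is a open polyline drawn with `<polyline>`. Its stroke #ff0000 means engrave at S208, F3130. After flipping Y the toolpath is (13.851,184.758) → (40.937,102.658) → (53.978,130.710).

Shape 4 is a open polyline drawn with `<path>`. Its stroke #ff00ff means score at S511, F1243. After flipping Y the toolpath is (19.666,136.119) → (52.848,98.655) → (82.704,52.238) → (9.580,171.449) → (77.052,36.069) → (66.032,133.696).

Shape 5 is a regular polygon drawn with `<polygon>`. Its stroke #ff0000 means engrave at S208, F3130. After flipping Y the toolpath is (71.175,37.606) → (56.562,31.841) → (44.264,41.615) → (46.579,57.152) → (61.192,62.917) → (73.490,53.143) → (71.175,37.606), returning to the start.

; Generated by LaserGRBL
G21
G90
G0 X55.986 Y110.414
M3 S511
G1 X42.286 Y111.331 F1243
G1 X35.380 Y130.133
G1 X32.884 Y150.532
G1 X32.414 Y156.239
G0 X64.084 Y40.664
M3 S511
G1 X61.275 Y47.447 F1243
G1 X54.492 Y50.256
G1 X47.709 Y47.447
G1 X44.900 Y40.664
G1 X47.709 Y33.881
G1 X54.492 Y31.072
G1 X61.275 Y33.881
G1 X64.084 Y40.664
G0 X13.851 Y184.758
M3 S208
G1 X40.937 Y102.658 F3130
G1 X53.978 Y130.710
G0 X19.666 Y136.119
M3 S511
G1 X52.848 Y98.655 F1243
G1 X82.704 Y52.238
G1 X9.580 Y171.449
G1 X77.052 Y36.069
G1 X66.032 Y133.696
G0 X71.175 Y37.606
M3 S208
G1 X56.562 Y31.841 F3130
G1 X44.264 Y41.615
G1 X46.579 Y57.152
G1 X61.192 Y62.917
G1 X73.490 Y53.143
G1 X71.175 Y37.606
M5
G0 X0.000 Y0.000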